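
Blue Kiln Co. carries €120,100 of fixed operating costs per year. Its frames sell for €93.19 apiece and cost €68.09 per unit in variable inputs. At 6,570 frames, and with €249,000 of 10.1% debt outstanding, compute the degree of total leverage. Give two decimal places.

Contribution at this volume is 6,570 × €25.10 = €164,907.00.
Operating income = contribution − fixed costs = €164,907.00 − €120,100 = €44,807.00. Interest = €25,149.00.
DOL = €164,907.00 ÷ €44,807.00 = 3.6804; DFL = €44,807.00 ÷ €19,658.00 = 2.2793.
Combined leverage = 3.6804 × 2.2793 = 8.3887.

8.39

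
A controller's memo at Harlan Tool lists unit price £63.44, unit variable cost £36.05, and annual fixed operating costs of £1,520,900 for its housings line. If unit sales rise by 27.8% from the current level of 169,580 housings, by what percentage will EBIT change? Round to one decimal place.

+41.3%

Contribution at this volume is 169,580 × £27.39 = £4,644,796.20.
EBIT = £4,644,796.20 − £1,520,900 = £3,123,896.20.
Degree of operating leverage = £4,644,796.20 / £3,123,896.20 = 1.4869.
So EBIT moves 1.4869 × (+27.8%) = +41.3%.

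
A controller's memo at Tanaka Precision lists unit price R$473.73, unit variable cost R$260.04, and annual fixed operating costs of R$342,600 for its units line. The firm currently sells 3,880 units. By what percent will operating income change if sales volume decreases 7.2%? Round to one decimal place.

Contribution at this volume is 3,880 × R$213.69 = R$829,117.20.
Subtracting fixed costs: EBIT = R$829,117.20 − R$342,600 = R$486,517.20.
So DOL = total CM / EBIT = R$829,117.20 / R$486,517.20 = 1.7042.
%ΔEBIT = DOL × %ΔSales = 1.7042 × -7.2% = -12.3%.

-12.3%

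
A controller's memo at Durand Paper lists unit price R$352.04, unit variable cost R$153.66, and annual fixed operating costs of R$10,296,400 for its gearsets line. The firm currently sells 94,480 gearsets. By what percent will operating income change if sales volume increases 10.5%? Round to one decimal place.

+23.3%

Contribution at this volume is 94,480 × R$198.38 = R$18,742,942.40.
EBIT = R$18,742,942.40 − R$10,296,400 = R$8,446,542.40.
Degree of operating leverage = R$18,742,942.40 / R$8,446,542.40 = 2.2190.
%ΔEBIT = DOL × %ΔSales = 2.2190 × +10.5% = +23.3%.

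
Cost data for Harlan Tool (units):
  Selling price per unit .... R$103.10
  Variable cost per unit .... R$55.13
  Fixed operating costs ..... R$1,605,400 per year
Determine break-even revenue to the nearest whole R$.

CM per unit = R$103.10 − R$55.13 = R$47.97; CM ratio = R$47.97 / R$103.10 = 0.4653.
Break-even sales = FC ÷ CM ratio = R$1,605,400 × R$103.10 / R$47.97 = R$3,450,422.

R$3,450,422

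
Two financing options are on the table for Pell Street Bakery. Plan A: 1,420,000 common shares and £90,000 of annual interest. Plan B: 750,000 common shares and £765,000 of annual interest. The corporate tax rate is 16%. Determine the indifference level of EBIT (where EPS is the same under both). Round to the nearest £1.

£1,520,597

At indifference, (EBIT − 90,000)(1 − t)/1,420,000 = (EBIT − 765,000)(1 − t)/750,000.
Cancelling (1 − t) and cross-multiplying: 750,000·(EBIT − 90,000) = 1,420,000·(EBIT − 765,000).
EBIT × (1,420,000 − 750,000) = 765,000 × 1,420,000 − 90,000 × 750,000 = 1,018,800,000,000, so EBIT = 1,018,800,000,000 ÷ 670,000 = 1,520,597.01.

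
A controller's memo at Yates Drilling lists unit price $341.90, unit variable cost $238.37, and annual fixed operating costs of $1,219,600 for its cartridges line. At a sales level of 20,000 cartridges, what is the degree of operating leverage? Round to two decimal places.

Contribution at this volume is 20,000 × $103.53 = $2,070,600.00.
Operating income = contribution − fixed costs = $2,070,600.00 − $1,219,600 = $851,000.00.
DOL = contribution ÷ EBIT = $2,070,600.00 ÷ $851,000.00 = 2.4331.

2.43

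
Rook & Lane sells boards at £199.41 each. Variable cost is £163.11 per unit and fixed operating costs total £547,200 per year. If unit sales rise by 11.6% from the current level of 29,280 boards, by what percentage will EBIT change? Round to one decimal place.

Total contribution margin = 29,280 × £36.30 = £1,062,864.00.
EBIT = £1,062,864.00 − £547,200 = £515,664.00.
So DOL = total CM / EBIT = £1,062,864.00 / £515,664.00 = 2.0612.
So EBIT moves 2.0612 × (+11.6%) = +23.9%.

+23.9%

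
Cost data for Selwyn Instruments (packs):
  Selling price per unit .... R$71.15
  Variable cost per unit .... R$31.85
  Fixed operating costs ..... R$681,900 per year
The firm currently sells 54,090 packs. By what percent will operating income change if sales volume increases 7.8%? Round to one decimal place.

Contribution at this volume is 54,090 × R$39.30 = R$2,125,737.00.
Operating income = contribution − fixed costs = R$2,125,737.00 − R$681,900 = R$1,443,837.00.
Degree of operating leverage = R$2,125,737.00 / R$1,443,837.00 = 1.4723.
So EBIT moves 1.4723 × (+7.8%) = +11.5%.

+11.5%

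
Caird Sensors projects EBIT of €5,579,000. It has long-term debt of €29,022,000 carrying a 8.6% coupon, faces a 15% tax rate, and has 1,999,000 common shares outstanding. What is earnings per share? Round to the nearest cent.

€1.31

Pre-tax income = €5,579,000 − €2,495,892.00 = €3,083,108.00.
After tax at 15%: net income = €3,083,108.00 × 0.85 = €2,620,641.80.
Per share: €2,620,641.80 / 1,999,000 shares = €1.31.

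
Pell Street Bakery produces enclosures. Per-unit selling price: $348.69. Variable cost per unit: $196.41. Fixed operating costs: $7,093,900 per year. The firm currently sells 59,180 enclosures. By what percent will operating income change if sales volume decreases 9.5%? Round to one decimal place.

At 59,180 units, contribution = 59,180 × $152.28 = $9,011,930.40.
Subtracting fixed costs: EBIT = $9,011,930.40 − $7,093,900 = $1,918,030.40.
Degree of operating leverage = $9,011,930.40 / $1,918,030.40 = 4.6985.
%ΔEBIT = DOL × %ΔSales = 4.6985 × -9.5% = -44.6%.

-44.6%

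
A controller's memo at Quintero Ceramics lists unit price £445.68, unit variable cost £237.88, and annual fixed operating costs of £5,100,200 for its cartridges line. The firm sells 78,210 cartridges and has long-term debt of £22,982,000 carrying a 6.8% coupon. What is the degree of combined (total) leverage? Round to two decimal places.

At 78,210 units, contribution = 78,210 × £207.80 = £16,252,038.00.
Operating income = contribution − fixed costs = £16,252,038.00 − £5,100,200 = £11,151,838.00. Interest = £1,562,776.00.
DOL = £16,252,038.00 ÷ £11,151,838.00 = 1.4573; DFL = £11,151,838.00 ÷ £9,589,062.00 = 1.1630.
Combined leverage = 1.4573 × 1.1630 = 1.6948.

1.69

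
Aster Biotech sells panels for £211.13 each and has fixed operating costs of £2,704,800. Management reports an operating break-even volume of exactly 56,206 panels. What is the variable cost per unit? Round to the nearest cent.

£163.01

At break-even, FC = Q × (P − VC), so P − VC = £2,704,800 ÷ 56,206 = £48.1230.
Variable cost per unit = £211.13 − £48.1230 = £163.01.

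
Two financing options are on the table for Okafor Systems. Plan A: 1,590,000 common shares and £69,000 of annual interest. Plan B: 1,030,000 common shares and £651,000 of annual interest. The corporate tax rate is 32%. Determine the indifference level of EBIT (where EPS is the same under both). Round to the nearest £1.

£1,721,464

Set EPS_A = EPS_B: (EBIT − £69,000)(1 − 0.32) ÷ 1,590,000 = (EBIT − £651,000)(1 − 0.32) ÷ 1,030,000.
Cancelling (1 − t) and cross-multiplying: 1,030,000·(EBIT − 69,000) = 1,590,000·(EBIT − 651,000).
EBIT × (1,590,000 − 1,030,000) = 651,000 × 1,590,000 − 69,000 × 1,030,000 = 964,020,000,000, so EBIT = 964,020,000,000 ÷ 560,000 = 1,721,464.29.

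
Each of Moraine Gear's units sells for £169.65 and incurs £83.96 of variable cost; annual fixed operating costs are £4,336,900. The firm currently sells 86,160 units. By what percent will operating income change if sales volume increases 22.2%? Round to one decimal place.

+53.8%

Total contribution margin = 86,160 × £85.69 = £7,383,050.40.
EBIT = £7,383,050.40 − £4,336,900 = £3,046,150.40.
Degree of operating leverage = £7,383,050.40 / £3,046,150.40 = 2.4237.
So EBIT moves 2.4237 × (+22.2%) = +53.8%.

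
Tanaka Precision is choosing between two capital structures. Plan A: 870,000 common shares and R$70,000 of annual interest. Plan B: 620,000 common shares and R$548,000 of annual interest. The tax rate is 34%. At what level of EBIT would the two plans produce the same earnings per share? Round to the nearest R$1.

At indifference, (EBIT − 70,000)(1 − t)/870,000 = (EBIT − 548,000)(1 − t)/620,000.
Cancelling (1 − t) and cross-multiplying: 620,000·(EBIT − 70,000) = 870,000·(EBIT − 548,000).
Solving, EBIT = (548,000·870,000 − 70,000·620,000) / (870,000 − 620,000) = 433,360,000,000 / 250,000 = 1,733,440.00.

R$1,733,440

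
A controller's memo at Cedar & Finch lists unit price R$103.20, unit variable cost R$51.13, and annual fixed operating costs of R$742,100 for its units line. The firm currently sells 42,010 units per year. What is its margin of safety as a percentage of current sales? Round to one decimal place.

Unit CM = price − variable cost = R$103.20 − R$51.13 = R$52.07. Break-even units = R$742,100 ÷ R$52.07 = 14,251.97; break-even revenue = 14,251.97 × R$103.20 = R$1,470,803.15.
Current sales = 42,010 × R$103.20 = R$4,335,432.00.
Margin of safety = (R$4,335,432.00 − R$1,470,803.15) ÷ R$4,335,432.00 = 66.1%.

66.1%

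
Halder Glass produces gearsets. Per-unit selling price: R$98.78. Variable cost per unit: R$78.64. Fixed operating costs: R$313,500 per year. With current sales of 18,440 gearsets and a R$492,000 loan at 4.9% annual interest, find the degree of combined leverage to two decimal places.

At 18,440 units, contribution = 18,440 × R$20.14 = R$371,381.60.
Operating income = contribution − fixed costs = R$371,381.60 − R$313,500 = R$57,881.60. Interest = R$24,108.00.
DOL = R$371,381.60 ÷ R$57,881.60 = 6.4162; DFL = R$57,881.60 ÷ R$33,773.60 = 1.7138.
Combined leverage = 6.4162 × 1.7138 = 10.9961.

11.00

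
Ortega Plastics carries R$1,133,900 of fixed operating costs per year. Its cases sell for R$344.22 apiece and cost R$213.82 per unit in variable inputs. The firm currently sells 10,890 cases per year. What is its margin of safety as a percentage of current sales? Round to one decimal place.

Contribution margin per unit = R$344.22 − R$213.82 = R$130.40. Break-even units = R$1,133,900 ÷ R$130.40 = 8,695.55; break-even revenue = 8,695.55 × R$344.22 = R$2,993,182.96.
Current sales = 10,890 × R$344.22 = R$3,748,555.80.
Margin of safety = (R$3,748,555.80 − R$2,993,182.96) ÷ R$3,748,555.80 = 20.2%.

20.2%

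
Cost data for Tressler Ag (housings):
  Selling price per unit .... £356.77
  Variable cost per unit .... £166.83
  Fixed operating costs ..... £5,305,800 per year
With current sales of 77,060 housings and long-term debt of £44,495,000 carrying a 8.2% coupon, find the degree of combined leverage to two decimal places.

2.58

Contribution at this volume is 77,060 × £189.94 = £14,636,776.40.
Subtracting fixed costs: EBIT = £14,636,776.40 − £5,305,800 = £9,330,976.40. Interest = £3,648,590.00.
DOL = £14,636,776.40 ÷ £9,330,976.40 = 1.5686; DFL = £9,330,976.40 ÷ £5,682,386.40 = 1.6421.
Combined leverage = 1.5686 × 1.6421 = 2.5758.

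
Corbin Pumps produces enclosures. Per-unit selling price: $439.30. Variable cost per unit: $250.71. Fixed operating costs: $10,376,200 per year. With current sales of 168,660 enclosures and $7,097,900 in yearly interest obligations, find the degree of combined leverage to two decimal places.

2.22

Contribution at this volume is 168,660 × $188.59 = $31,807,589.40.
Subtracting fixed costs: EBIT = $31,807,589.40 − $10,376,200 = $21,431,389.40. Interest = $7,097,900.00.
DOL = $31,807,589.40 ÷ $21,431,389.40 = 1.4842; DFL = $21,431,389.40 ÷ $14,333,489.40 = 1.4952.
Combined leverage = 1.4842 × 1.4952 = 2.2192.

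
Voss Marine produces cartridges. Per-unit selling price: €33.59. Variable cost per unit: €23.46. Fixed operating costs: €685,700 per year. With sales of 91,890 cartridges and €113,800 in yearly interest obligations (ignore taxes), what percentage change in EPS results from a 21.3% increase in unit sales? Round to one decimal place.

Contribution at this volume is 91,890 × €10.13 = €930,845.70.
Subtracting fixed costs: EBIT = €930,845.70 − €685,700 = €245,145.70.
Interest = €113,800.00, so EBIT − I = €131,345.70.
DCL = total CM / (EBIT − I) = €930,845.70 / €131,345.70 = 7.0870.
%ΔEPS = DCL × %ΔSales = 7.0870 × +21.3% = +151.0%.

+151.0%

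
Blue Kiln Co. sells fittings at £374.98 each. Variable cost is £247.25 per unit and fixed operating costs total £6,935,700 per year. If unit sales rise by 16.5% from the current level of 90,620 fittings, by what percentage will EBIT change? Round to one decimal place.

Contribution at this volume is 90,620 × £127.73 = £11,574,892.60.
Subtracting fixed costs: EBIT = £11,574,892.60 − £6,935,700 = £4,639,192.60.
So DOL = total CM / EBIT = £11,574,892.60 / £4,639,192.60 = 2.4950.
Operating income changes by 2.4950 × +16.5% = +41.2%.

+41.2%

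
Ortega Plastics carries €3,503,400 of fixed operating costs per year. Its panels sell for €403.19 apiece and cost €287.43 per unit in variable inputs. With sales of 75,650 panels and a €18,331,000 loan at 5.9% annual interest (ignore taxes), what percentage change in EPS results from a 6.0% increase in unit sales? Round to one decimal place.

At 75,650 units, contribution = 75,650 × €115.76 = €8,757,244.00.
Operating income = contribution − fixed costs = €8,757,244.00 − €3,503,400 = €5,253,844.00.
After interest of €1,081,529.00, pre-tax earnings = €4,172,315.00.
Degree of combined leverage = contribution ÷ (EBIT − I) = €8,757,244.00 ÷ €4,172,315.00 = 2.0989.
%ΔEPS = DCL × %ΔSales = 2.0989 × +6.0% = +12.6%.

+12.6%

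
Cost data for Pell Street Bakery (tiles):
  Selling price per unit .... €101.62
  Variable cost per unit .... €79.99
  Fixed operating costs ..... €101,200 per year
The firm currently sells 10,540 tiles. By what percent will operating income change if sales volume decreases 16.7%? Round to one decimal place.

Contribution at this volume is 10,540 × €21.63 = €227,980.20.
Operating income = contribution − fixed costs = €227,980.20 − €101,200 = €126,780.20.
Degree of operating leverage = €227,980.20 / €126,780.20 = 1.7982.
Operating income changes by 1.7982 × -16.7% = -30.0%.

-30.0%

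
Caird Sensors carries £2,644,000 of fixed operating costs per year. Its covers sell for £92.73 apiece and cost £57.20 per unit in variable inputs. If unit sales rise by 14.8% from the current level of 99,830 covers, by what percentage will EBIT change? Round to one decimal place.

+58.1%

At 99,830 units, contribution = 99,830 × £35.53 = £3,546,959.90.
Subtracting fixed costs: EBIT = £3,546,959.90 − £2,644,000 = £902,959.90.
DOL = contribution ÷ EBIT = £3,546,959.90 ÷ £902,959.90 = 3.9281.
Operating income changes by 3.9281 × +14.8% = +58.1%.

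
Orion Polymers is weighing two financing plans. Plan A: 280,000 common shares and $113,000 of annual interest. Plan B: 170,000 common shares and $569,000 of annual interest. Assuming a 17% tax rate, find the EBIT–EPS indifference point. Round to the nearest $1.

At indifference, (EBIT − 113,000)(1 − t)/280,000 = (EBIT − 569,000)(1 − t)/170,000.
Cancelling (1 − t) and cross-multiplying: 170,000·(EBIT − 113,000) = 280,000·(EBIT − 569,000).
EBIT × (280,000 − 170,000) = 569,000 × 280,000 − 113,000 × 170,000 = 140,110,000,000, so EBIT = 140,110,000,000 ÷ 110,000 = 1,273,727.27.

$1,273,727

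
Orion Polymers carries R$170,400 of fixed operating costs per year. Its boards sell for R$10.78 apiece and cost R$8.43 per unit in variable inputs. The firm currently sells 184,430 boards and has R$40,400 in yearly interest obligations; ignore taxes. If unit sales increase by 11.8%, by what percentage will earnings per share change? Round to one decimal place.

+23.0%

At 184,430 units, contribution = 184,430 × R$2.35 = R$433,410.50.
EBIT = R$433,410.50 − R$170,400 = R$263,010.50.
Interest = R$40,400.00, so EBIT − I = R$222,610.50.
Degree of combined leverage = contribution ÷ (EBIT − I) = R$433,410.50 ÷ R$222,610.50 = 1.9469.
EPS therefore changes by 1.9469 × (+11.8%) = +23.0%.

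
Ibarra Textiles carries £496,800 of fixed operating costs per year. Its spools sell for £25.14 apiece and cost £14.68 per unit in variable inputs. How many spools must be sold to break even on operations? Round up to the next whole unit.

Contribution margin per unit = £25.14 − £14.68 = £10.46.
Break-even volume = fixed costs ÷ CM per unit = £496,800 ÷ £10.46 = 47,495.22, so 47,496 spools.

47,496 spools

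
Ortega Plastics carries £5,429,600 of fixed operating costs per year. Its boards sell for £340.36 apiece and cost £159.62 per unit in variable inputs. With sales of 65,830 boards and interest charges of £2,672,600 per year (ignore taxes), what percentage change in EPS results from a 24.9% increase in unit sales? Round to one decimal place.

+78.0%

At 65,830 units, contribution = 65,830 × £180.74 = £11,898,114.20.
Subtracting fixed costs: EBIT = £11,898,114.20 − £5,429,600 = £6,468,514.20.
After interest of £2,672,600.00, pre-tax earnings = £3,795,914.20.
DCL = total CM / (EBIT − I) = £11,898,114.20 / £3,795,914.20 = 3.1345.
%ΔEPS = DCL × %ΔSales = 3.1345 × +24.9% = +78.0%.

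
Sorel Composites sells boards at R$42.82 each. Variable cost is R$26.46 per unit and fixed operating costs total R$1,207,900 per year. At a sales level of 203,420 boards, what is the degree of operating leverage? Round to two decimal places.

1.57

Contribution at this volume is 203,420 × R$16.36 = R$3,327,951.20.
Operating income = contribution − fixed costs = R$3,327,951.20 − R$1,207,900 = R$2,120,051.20.
DOL = contribution ÷ EBIT = R$3,327,951.20 ÷ R$2,120,051.20 = 1.5698.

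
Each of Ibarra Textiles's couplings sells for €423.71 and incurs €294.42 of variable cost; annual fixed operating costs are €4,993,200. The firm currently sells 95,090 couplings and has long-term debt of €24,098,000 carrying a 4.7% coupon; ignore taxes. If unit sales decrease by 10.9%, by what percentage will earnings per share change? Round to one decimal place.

-21.7%

At 95,090 units, contribution = 95,090 × €129.29 = €12,294,186.10.
EBIT = €12,294,186.10 − €4,993,200 = €7,300,986.10.
After interest of €1,132,606.00, pre-tax earnings = €6,168,380.10.
Degree of combined leverage = contribution ÷ (EBIT − I) = €12,294,186.10 ÷ €6,168,380.10 = 1.9931.
EPS therefore changes by 1.9931 × (-10.9%) = -21.7%.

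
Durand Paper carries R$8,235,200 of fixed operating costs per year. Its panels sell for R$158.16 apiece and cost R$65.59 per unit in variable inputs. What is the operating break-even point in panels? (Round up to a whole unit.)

Unit CM = price − variable cost = R$158.16 − R$65.59 = R$92.57.
Break-even volume = fixed costs ÷ CM per unit = R$8,235,200 ÷ R$92.57 = 88,961.87, so 88,962 panels.

88,962 panels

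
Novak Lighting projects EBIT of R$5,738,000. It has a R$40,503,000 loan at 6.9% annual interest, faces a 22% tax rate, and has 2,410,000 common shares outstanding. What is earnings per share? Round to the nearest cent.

R$0.95

Pre-tax income = R$5,738,000 − R$2,794,707.00 = R$2,943,293.00.
After tax at 22%: net income = R$2,943,293.00 × 0.78 = R$2,295,768.54.
EPS = R$2,295,768.54 ÷ 2,410,000 = R$0.95.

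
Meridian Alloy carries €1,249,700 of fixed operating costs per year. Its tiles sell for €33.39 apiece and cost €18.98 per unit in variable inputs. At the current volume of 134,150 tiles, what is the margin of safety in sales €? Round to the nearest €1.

€1,583,538

Contribution margin per unit = €33.39 − €18.98 = €14.41. Break-even units = €1,249,700 ÷ €14.41 = 86,724.50; break-even revenue = 86,724.50 × €33.39 = €2,895,730.95.
Actual sales revenue = 134,150 × €33.39 = €4,479,268.50.
Margin of safety = €4,479,268.50 − €2,895,730.95 = €1,583,538.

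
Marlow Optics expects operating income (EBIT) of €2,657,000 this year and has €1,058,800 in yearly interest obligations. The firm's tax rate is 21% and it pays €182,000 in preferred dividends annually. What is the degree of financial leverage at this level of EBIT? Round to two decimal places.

Interest = €1,058,800.00.
Preferred dividends grossed up pre-tax: €182,000 / (1 − 0.21) = €230,379.75.
DFL = EBIT ÷ [EBIT − I − D_p/(1−t)] = €2,657,000 ÷ [€2,657,000 − €1,058,800.00 − €230,379.75] = €2,657,000 ÷ €1,367,820.25 = 1.9425.

1.94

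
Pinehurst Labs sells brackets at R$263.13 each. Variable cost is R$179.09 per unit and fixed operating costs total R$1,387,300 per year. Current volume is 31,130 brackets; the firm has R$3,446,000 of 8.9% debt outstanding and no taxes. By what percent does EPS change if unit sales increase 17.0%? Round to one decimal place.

+48.2%

Total contribution margin = 31,130 × R$84.04 = R$2,616,165.20.
Operating income = contribution − fixed costs = R$2,616,165.20 − R$1,387,300 = R$1,228,865.20.
Interest = R$306,694.00, so EBIT − I = R$922,171.20.
Degree of combined leverage = contribution ÷ (EBIT − I) = R$2,616,165.20 ÷ R$922,171.20 = 2.8370.
EPS therefore changes by 2.8370 × (+17.0%) = +48.2%.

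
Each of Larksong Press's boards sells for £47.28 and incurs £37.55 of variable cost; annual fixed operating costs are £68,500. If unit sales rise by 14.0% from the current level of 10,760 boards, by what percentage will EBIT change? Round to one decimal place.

+40.5%

Total contribution margin = 10,760 × £9.73 = £104,694.80.
EBIT = £104,694.80 − £68,500 = £36,194.80.
So DOL = total CM / EBIT = £104,694.80 / £36,194.80 = 2.8925.
So EBIT moves 2.8925 × (+14.0%) = +40.5%.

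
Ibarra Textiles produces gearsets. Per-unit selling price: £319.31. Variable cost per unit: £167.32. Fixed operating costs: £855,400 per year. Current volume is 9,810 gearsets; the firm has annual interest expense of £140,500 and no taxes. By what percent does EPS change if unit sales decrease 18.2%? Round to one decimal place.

-54.8%

At 9,810 units, contribution = 9,810 × £151.99 = £1,491,021.90.
Subtracting fixed costs: EBIT = £1,491,021.90 − £855,400 = £635,621.90.
Interest = £140,500.00, so EBIT − I = £495,121.90.
Degree of combined leverage = contribution ÷ (EBIT − I) = £1,491,021.90 ÷ £495,121.90 = 3.0114.
%ΔEPS = DCL × %ΔSales = 3.0114 × -18.2% = -54.8%.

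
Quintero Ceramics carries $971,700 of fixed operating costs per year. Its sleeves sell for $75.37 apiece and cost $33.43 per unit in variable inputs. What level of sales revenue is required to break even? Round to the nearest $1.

CM per unit = $75.37 − $33.43 = $41.94; CM ratio = $41.94 / $75.37 = 0.5565.
Break-even sales = FC ÷ CM ratio = $971,700 × $75.37 / $41.94 = $1,746,233.

$1,746,233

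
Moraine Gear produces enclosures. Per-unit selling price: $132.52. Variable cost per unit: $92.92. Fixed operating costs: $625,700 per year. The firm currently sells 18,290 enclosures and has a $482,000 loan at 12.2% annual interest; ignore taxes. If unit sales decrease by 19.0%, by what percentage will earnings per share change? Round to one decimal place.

At 18,290 units, contribution = 18,290 × $39.60 = $724,284.00.
Operating income = contribution − fixed costs = $724,284.00 − $625,700 = $98,584.00.
Interest = $58,804.00, so EBIT − I = $39,780.00.
DCL = total CM / (EBIT − I) = $724,284.00 / $39,780.00 = 18.2072.
%ΔEPS = DCL × %ΔSales = 18.2072 × -19.0% = -345.9%.

-345.9%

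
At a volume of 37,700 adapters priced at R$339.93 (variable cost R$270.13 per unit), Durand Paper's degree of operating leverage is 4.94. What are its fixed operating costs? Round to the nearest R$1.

Contribution at this volume is 37,700 × R$69.80 = R$2,631,460.00.
DOL = contribution / EBIT, so EBIT = R$2,631,460.00 / 4.94 = R$532,684.21.
And FC = contribution − EBIT = R$2,631,460.00 − R$532,684.21 = R$2,098,776.

R$2,098,776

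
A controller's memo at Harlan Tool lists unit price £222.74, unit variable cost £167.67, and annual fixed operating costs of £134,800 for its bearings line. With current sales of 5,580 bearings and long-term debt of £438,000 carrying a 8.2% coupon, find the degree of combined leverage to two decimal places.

2.25

Contribution at this volume is 5,580 × £55.07 = £307,290.60.
Subtracting fixed costs: EBIT = £307,290.60 − £134,800 = £172,490.60. Interest = £35,916.00, so EBIT − I = £136,574.60.
Degree of total leverage = total CM / (EBIT − interest) = £307,290.60 / £136,574.60 = 2.2500.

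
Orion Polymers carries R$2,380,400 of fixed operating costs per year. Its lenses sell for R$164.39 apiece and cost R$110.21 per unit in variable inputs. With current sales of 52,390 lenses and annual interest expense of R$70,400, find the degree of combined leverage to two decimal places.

7.32

Total contribution margin = 52,390 × R$54.18 = R$2,838,490.20.
EBIT = R$2,838,490.20 − R$2,380,400 = R$458,090.20. Interest = R$70,400.00.
DOL = R$2,838,490.20 ÷ R$458,090.20 = 6.1964; DFL = R$458,090.20 ÷ R$387,690.20 = 1.1816.
Combined leverage = 6.1964 × 1.1816 = 7.3217.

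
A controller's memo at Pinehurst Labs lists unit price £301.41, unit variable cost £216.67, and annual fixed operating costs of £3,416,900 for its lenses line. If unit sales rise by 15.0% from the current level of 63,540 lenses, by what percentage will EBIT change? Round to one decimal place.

Contribution at this volume is 63,540 × £84.74 = £5,384,379.60.
EBIT = £5,384,379.60 − £3,416,900 = £1,967,479.60.
So DOL = total CM / EBIT = £5,384,379.60 / £1,967,479.60 = 2.7367.
Operating income changes by 2.7367 × +15.0% = +41.1%.

+41.1%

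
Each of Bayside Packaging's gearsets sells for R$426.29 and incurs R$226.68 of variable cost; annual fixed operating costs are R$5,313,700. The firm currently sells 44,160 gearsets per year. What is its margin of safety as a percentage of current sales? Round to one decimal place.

Each unit contributes R$426.29 − R$226.68 = R$199.61. Break-even units = R$5,313,700 ÷ R$199.61 = 26,620.41; break-even revenue = 26,620.41 × R$426.29 = R$11,348,014.49.
Actual sales revenue = 44,160 × R$426.29 = R$18,824,966.40.
Margin of safety = (R$18,824,966.40 − R$11,348,014.49) ÷ R$18,824,966.40 = 39.7%.

39.7%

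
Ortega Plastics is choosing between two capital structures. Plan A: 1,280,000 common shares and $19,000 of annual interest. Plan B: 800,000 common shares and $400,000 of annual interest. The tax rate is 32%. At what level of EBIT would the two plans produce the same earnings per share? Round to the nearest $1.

Set EPS_A = EPS_B: (EBIT − $19,000)(1 − 0.32) ÷ 1,280,000 = (EBIT − $400,000)(1 − 0.32) ÷ 800,000.
The (1 − t) factor cancels: (EBIT − 19,000) × 800,000 = (EBIT − 400,000) × 1,280,000.
EBIT × (1,280,000 − 800,000) = 400,000 × 1,280,000 − 19,000 × 800,000 = 496,800,000,000, so EBIT = 496,800,000,000 ÷ 480,000 = 1,035,000.00.

$1,035,000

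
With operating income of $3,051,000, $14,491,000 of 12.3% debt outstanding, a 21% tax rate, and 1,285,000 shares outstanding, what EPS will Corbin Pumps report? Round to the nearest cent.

Interest = $1,782,393.00, so EBT = $3,051,000 − $1,782,393.00 = $1,268,607.00.
Net income = $1,268,607.00 × (1 − 0.21) = $1,002,199.53.
Per share: $1,002,199.53 / 1,285,000 shares = $0.78.

$0.78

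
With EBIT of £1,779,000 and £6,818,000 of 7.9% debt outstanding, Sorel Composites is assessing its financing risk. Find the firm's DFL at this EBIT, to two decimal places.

Interest = £538,622.00.
DFL = EBIT ÷ (EBIT − I) = £1,779,000 ÷ (£1,779,000 − £538,622.00) = £1,779,000 ÷ £1,240,378.00 = 1.4342.

1.43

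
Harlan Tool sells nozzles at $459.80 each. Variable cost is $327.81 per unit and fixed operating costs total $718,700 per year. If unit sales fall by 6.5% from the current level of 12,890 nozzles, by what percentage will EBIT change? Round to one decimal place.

-11.3%

Contribution at this volume is 12,890 × $131.99 = $1,701,351.10.
Operating income = contribution − fixed costs = $1,701,351.10 − $718,700 = $982,651.10.
So DOL = total CM / EBIT = $1,701,351.10 / $982,651.10 = 1.7314.
%ΔEBIT = DOL × %ΔSales = 1.7314 × -6.5% = -11.3%.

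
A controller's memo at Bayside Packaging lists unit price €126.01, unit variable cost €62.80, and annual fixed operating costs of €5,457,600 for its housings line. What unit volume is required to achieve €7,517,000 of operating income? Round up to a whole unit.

Each unit contributes €126.01 − €62.80 = €63.21.
Need Q such that Q × €63.21 − €5,457,600 = €7,517,000, i.e. Q = €12,974,600 / €63.21 = 205,261.83 → 205,262.

205,262 housings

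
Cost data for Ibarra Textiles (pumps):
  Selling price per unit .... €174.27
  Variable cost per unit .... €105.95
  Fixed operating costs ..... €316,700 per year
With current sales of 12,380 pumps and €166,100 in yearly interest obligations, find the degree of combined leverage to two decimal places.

At 12,380 units, contribution = 12,380 × €68.32 = €845,801.60.
EBIT = €845,801.60 − €316,700 = €529,101.60. Interest = €166,100.00.
DOL = €845,801.60 ÷ €529,101.60 = 1.5986; DFL = €529,101.60 ÷ €363,001.60 = 1.4576.
DCL = DOL × DFL = 1.5986 × 1.4576 = 2.3301.

2.33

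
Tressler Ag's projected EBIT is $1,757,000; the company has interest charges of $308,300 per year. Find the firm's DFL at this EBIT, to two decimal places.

1.21

Annual interest charges come to $308,300.00.
DFL = EBIT ÷ (EBIT − I) = $1,757,000 ÷ ($1,757,000 − $308,300.00) = $1,757,000 ÷ $1,448,700.00 = 1.2128.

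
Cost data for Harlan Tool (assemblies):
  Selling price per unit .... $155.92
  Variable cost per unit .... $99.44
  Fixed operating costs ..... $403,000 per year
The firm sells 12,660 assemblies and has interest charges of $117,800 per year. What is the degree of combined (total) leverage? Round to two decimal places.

3.68

Contribution at this volume is 12,660 × $56.48 = $715,036.80.
EBIT = $715,036.80 − $403,000 = $312,036.80. Interest = $117,800.00.
DOL = $715,036.80 ÷ $312,036.80 = 2.2915; DFL = $312,036.80 ÷ $194,236.80 = 1.6065.
Combined leverage = 2.2915 × 1.6065 = 3.6813.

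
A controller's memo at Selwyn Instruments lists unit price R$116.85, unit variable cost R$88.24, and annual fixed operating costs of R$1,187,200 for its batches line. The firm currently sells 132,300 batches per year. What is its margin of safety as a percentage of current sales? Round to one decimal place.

Contribution margin per unit = R$116.85 − R$88.24 = R$28.61. Break-even units = R$1,187,200 ÷ R$28.61 = 41,495.98; break-even revenue = 41,495.98 × R$116.85 = R$4,848,805.31.
Actual sales revenue = 132,300 × R$116.85 = R$15,459,255.00.
Margin of safety = (R$15,459,255.00 − R$4,848,805.31) ÷ R$15,459,255.00 = 68.6%.

68.6%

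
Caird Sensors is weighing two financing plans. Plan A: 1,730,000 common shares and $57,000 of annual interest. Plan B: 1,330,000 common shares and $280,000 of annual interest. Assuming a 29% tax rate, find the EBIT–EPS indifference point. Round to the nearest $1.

Set EPS_A = EPS_B: (EBIT − $57,000)(1 − 0.29) ÷ 1,730,000 = (EBIT − $280,000)(1 − 0.29) ÷ 1,330,000.
The (1 − t) factor cancels: (EBIT − 57,000) × 1,330,000 = (EBIT − 280,000) × 1,730,000.
Solving, EBIT = (280,000·1,730,000 − 57,000·1,330,000) / (1,730,000 − 1,330,000) = 408,590,000,000 / 400,000 = 1,021,475.00.

$1,021,475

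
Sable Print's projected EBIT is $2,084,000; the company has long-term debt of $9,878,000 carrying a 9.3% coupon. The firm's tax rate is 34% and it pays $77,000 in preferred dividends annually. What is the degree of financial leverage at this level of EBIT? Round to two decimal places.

1.99

Interest = $918,654.00.
Pre-tax preferred-dividend burden = $77,000 ÷ (1 − 0.34) = $116,666.67.
DFL = EBIT ÷ [EBIT − I − D_p/(1−t)] = $2,084,000 ÷ [$2,084,000 − $918,654.00 − $116,666.67] = $2,084,000 ÷ $1,048,679.33 = 1.9873.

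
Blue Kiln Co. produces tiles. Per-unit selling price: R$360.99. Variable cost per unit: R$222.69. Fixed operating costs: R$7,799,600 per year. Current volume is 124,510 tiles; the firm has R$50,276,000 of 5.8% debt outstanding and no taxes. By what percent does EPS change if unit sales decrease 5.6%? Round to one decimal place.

-14.8%

At 124,510 units, contribution = 124,510 × R$138.30 = R$17,219,733.00.
Subtracting fixed costs: EBIT = R$17,219,733.00 − R$7,799,600 = R$9,420,133.00.
After interest of R$2,916,008.00, pre-tax earnings = R$6,504,125.00.
Degree of combined leverage = contribution ÷ (EBIT − I) = R$17,219,733.00 ÷ R$6,504,125.00 = 2.6475.
%ΔEPS = DCL × %ΔSales = 2.6475 × -5.6% = -14.8%.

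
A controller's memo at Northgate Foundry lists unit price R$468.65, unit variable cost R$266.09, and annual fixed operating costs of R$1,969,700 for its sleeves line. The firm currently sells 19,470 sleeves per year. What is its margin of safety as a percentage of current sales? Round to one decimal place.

50.1%

Unit CM = price − variable cost = R$468.65 − R$266.09 = R$202.56. Break-even units = R$1,969,700 ÷ R$202.56 = 9,724.03; break-even revenue = 9,724.03 × R$468.65 = R$4,557,167.78.
Current sales = 19,470 × R$468.65 = R$9,124,615.50.
Margin of safety = (R$9,124,615.50 − R$4,557,167.78) ÷ R$9,124,615.50 = 50.1%.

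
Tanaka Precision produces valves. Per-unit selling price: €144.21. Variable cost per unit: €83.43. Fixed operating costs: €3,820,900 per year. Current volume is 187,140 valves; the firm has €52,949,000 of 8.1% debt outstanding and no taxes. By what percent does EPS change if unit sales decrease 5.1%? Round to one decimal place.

-17.8%

At 187,140 units, contribution = 187,140 × €60.78 = €11,374,369.20.
Operating income = contribution − fixed costs = €11,374,369.20 − €3,820,900 = €7,553,469.20.
After interest of €4,288,869.00, pre-tax earnings = €3,264,600.20.
DCL = total CM / (EBIT − I) = €11,374,369.20 / €3,264,600.20 = 3.4842.
%ΔEPS = DCL × %ΔSales = 3.4842 × -5.1% = -17.8%.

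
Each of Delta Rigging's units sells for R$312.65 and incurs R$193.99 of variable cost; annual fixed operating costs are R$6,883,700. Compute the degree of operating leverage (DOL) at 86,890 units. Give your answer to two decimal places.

Contribution at this volume is 86,890 × R$118.66 = R$10,310,367.40.
EBIT = R$10,310,367.40 − R$6,883,700 = R$3,426,667.40.
Degree of operating leverage = R$10,310,367.40 / R$3,426,667.40 = 3.0089.

3.01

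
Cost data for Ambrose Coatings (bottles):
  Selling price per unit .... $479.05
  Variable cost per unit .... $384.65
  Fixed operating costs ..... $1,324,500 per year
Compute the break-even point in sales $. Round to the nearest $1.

$6,721,417

CM per unit = $479.05 − $384.65 = $94.40; CM ratio = $94.40 / $479.05 = 0.1971.
Break-even sales = FC ÷ CM ratio = $1,324,500 × $479.05 / $94.40 = $6,721,417.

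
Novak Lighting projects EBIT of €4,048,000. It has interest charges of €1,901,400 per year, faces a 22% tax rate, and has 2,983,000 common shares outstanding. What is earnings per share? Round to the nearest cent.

€0.56

Pre-tax income = €4,048,000 − €1,901,400.00 = €2,146,600.00.
Net income = €2,146,600.00 × (1 − 0.22) = €1,674,348.00.
Per share: €1,674,348.00 / 2,983,000 shares = €0.56.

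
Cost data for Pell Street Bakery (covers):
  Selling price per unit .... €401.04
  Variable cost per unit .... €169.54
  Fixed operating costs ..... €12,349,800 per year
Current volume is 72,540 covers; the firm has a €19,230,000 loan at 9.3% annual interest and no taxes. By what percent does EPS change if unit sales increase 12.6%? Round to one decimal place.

Contribution at this volume is 72,540 × €231.50 = €16,793,010.00.
Subtracting fixed costs: EBIT = €16,793,010.00 − €12,349,800 = €4,443,210.00.
Interest = €1,788,390.00, so EBIT − I = €2,654,820.00.
DCL = total CM / (EBIT − I) = €16,793,010.00 / €2,654,820.00 = 6.3255.
EPS therefore changes by 6.3255 × (+12.6%) = +79.7%.

+79.7%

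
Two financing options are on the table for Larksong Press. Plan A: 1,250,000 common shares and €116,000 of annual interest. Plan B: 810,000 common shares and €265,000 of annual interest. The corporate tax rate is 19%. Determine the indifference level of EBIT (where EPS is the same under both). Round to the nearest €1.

€539,295

At indifference, (EBIT − 116,000)(1 − t)/1,250,000 = (EBIT − 265,000)(1 − t)/810,000.
The (1 − t) factor cancels: (EBIT − 116,000) × 810,000 = (EBIT − 265,000) × 1,250,000.
Solving, EBIT = (265,000·1,250,000 − 116,000·810,000) / (1,250,000 − 810,000) = 237,290,000,000 / 440,000 = 539,295.45.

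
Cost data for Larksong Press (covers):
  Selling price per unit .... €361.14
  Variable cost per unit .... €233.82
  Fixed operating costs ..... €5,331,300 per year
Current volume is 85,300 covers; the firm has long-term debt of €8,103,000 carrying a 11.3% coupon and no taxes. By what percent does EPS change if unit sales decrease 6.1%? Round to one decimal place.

-14.4%

Total contribution margin = 85,300 × €127.32 = €10,860,396.00.
EBIT = €10,860,396.00 − €5,331,300 = €5,529,096.00.
After interest of €915,639.00, pre-tax earnings = €4,613,457.00.
Degree of combined leverage = contribution ÷ (EBIT − I) = €10,860,396.00 ÷ €4,613,457.00 = 2.3541.
%ΔEPS = DCL × %ΔSales = 2.3541 × -6.1% = -14.4%.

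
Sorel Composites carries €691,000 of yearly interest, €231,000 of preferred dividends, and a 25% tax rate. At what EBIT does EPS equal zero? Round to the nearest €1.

€999,000

Grossing the preferred dividend up to pre-tax terms: €231,000 / (1 − 0.25) = €308,000.00.
Financial break-even EBIT = interest + D_p ÷ (1 − t) = €691,000 + €308,000.00 = €999,000.00.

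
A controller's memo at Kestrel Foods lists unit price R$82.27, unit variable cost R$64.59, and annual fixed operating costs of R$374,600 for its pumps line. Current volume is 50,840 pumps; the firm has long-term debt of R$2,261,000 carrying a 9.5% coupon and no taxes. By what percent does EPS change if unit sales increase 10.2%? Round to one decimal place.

+29.6%

Total contribution margin = 50,840 × R$17.68 = R$898,851.20.
Operating income = contribution − fixed costs = R$898,851.20 − R$374,600 = R$524,251.20.
Interest = R$214,795.00, so EBIT − I = R$309,456.20.
Degree of combined leverage = contribution ÷ (EBIT − I) = R$898,851.20 ÷ R$309,456.20 = 2.9046.
EPS therefore changes by 2.9046 × (+10.2%) = +29.6%.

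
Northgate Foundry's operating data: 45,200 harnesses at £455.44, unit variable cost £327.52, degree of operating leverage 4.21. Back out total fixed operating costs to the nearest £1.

Contribution at this volume is 45,200 × £127.92 = £5,781,984.00.
Since DOL = CM ÷ EBIT, EBIT = £5,781,984.00 ÷ 4.21 = £1,373,392.87.
And FC = contribution − EBIT = £5,781,984.00 − £1,373,392.87 = £4,408,591.

£4,408,591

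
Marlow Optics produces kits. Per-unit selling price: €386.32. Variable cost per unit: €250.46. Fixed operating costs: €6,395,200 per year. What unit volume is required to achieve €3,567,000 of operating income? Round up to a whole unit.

Contribution margin per unit = €386.32 − €250.46 = €135.86.
Units = (FC + target) / CM = (€6,395,200 + €3,567,000) / €135.86 = 73,326.95, so 73,327 kits.

73,327 kits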